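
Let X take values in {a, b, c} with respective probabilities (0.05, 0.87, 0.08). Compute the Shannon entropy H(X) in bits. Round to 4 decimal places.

0.6824 bits

H(X) = −Σ p·log₂ p.
  −(0.05)·log₂(0.05) = 0.21610
  −(0.87)·log₂(0.87) = 0.17479
  −(0.08)·log₂(0.08) = 0.29151
Sum: 0.21610 + 0.17479 + 0.29151 = 0.6824 bits.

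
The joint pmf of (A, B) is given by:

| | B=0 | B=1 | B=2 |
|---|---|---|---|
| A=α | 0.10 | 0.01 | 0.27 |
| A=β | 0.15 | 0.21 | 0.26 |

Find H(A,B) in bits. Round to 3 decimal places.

H(A,B) = −Σ p(x,y)·log₂ p(x,y) over all 6 cells.
  cell (α,0): −0.10·log₂0.10 = 0.3322
  cell (α,1): −0.01·log₂0.01 = 0.0664
  cell (α,2): −0.27·log₂0.27 = 0.5100
  cell (β,0): −0.15·log₂0.15 = 0.4105
  cell (β,1): −0.21·log₂0.21 = 0.4728
  cell (β,2): −0.26·log₂0.26 = 0.5053
Sum = 2.297 bits.

2.297 bits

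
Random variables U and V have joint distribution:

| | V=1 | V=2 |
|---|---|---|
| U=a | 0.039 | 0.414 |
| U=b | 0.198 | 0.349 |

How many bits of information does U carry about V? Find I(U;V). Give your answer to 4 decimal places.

0.0817 bits

Marginals: p(U) = (0.4530, 0.5470), p(V) = (0.2370, 0.7630).
I(U;V) = H(U) + H(V) − H(U,V).
H(U) = 0.9936, H(V) = 0.7900, H(U,V) = 1.7019.
I(U;V) = 0.9936 + 0.7900 − 1.7019 = 0.0817 bits.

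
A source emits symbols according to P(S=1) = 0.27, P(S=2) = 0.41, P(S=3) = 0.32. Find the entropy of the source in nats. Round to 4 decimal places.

H(S) = −Σ p·ln p.
  −(0.27)·ln(0.27) = 0.35352
  −(0.41)·ln(0.41) = 0.36556
  −(0.32)·ln(0.32) = 0.36462
Sum: 0.35352 + 0.36556 + 0.36462 = 1.0837 nats.

1.0837 nats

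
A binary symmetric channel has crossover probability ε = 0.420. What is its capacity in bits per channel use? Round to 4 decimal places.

Binary symmetric channel: C = 1 − h₂(ε) where h₂ is the binary entropy function.
h₂(0.420) = −0.420·log₂0.420 − 0.580·log₂0.580 = 0.9815.
C = 1 − 0.9815 = 0.0185 bits per channel use.

0.0185 bits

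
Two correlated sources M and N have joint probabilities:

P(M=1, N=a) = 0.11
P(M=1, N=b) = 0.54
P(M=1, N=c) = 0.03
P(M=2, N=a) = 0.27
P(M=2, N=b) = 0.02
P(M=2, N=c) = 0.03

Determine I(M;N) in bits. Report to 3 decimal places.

0.390 bits

Marginals: p(M) = (0.6800, 0.3200), p(N) = (0.3800, 0.5600, 0.0600).
I(M;N) = H(M) + H(N) − H(M,N).
H(M) = 0.9044, H(N) = 1.2424, H(M,N) = 1.7568.
I(M;N) = 0.9044 + 1.2424 − 1.7568 = 0.390 bits.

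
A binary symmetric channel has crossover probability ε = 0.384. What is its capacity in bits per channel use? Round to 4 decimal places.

Binary symmetric channel: C = 1 − h₂(ε) where h₂ is the binary entropy function.
h₂(0.384) = −0.384·log₂0.384 − 0.616·log₂0.616 = 0.9608.
C = 1 − 0.9608 = 0.0392 bits per channel use.

0.0392 bits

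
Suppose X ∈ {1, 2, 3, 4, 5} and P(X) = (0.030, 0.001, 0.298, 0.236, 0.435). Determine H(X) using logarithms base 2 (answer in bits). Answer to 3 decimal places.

H(X) = −Σ p·log₂ p.
  −(0.030)·log₂(0.030) = 0.1518
  −(0.001)·log₂(0.001) = 0.0100
  −(0.298)·log₂(0.298) = 0.5205
  −(0.236)·log₂(0.236) = 0.4916
  −(0.435)·log₂(0.435) = 0.5224
Sum: 0.1518 + 0.0100 + 0.5205 + 0.4916 + 0.5224 = 1.696 bits.

1.696 bits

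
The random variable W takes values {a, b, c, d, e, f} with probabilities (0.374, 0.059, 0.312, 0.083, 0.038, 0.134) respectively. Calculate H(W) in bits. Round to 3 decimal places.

2.162 bits

H(W) = −Σ p·log₂ p.
  −(0.374)·log₂(0.374) = 0.5307
  −(0.059)·log₂(0.059) = 0.2409
  −(0.312)·log₂(0.312) = 0.5243
  −(0.083)·log₂(0.083) = 0.2980
  −(0.038)·log₂(0.038) = 0.1793
  −(0.134)·log₂(0.134) = 0.3886
Sum: 0.5307 + 0.2409 + 0.5243 + 0.2980 + 0.1793 + 0.3886 = 2.162 bits.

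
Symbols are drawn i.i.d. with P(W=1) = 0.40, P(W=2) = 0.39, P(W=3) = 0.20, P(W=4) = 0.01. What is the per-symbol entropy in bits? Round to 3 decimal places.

1.589 bits

H(W) = −Σ p·log₂ p.
  −(0.40)·log₂(0.40) = 0.5288
  −(0.39)·log₂(0.39) = 0.5298
  −(0.20)·log₂(0.20) = 0.4644
  −(0.01)·log₂(0.01) = 0.0664
Sum: 0.5288 + 0.5298 + 0.4644 + 0.0664 = 1.589 bits.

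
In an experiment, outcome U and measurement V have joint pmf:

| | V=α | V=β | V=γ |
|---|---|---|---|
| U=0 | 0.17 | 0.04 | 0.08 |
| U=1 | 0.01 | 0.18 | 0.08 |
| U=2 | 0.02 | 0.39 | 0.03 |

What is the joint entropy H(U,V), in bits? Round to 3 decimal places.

2.510 bits

H(U,V) = −Σ p(x,y)·log₂ p(x,y) over all 9 cells.
  cell (0,α): −0.17·log₂0.17 = 0.4346
  cell (0,β): −0.04·log₂0.04 = 0.1858
  cell (0,γ): −0.08·log₂0.08 = 0.2915
  cell (1,α): −0.01·log₂0.01 = 0.0664
  cell (1,β): −0.18·log₂0.18 = 0.4453
  cell (1,γ): −0.08·log₂0.08 = 0.2915
  cell (2,α): −0.02·log₂0.02 = 0.1129
  cell (2,β): −0.39·log₂0.39 = 0.5298
  cell (2,γ): −0.03·log₂0.03 = 0.1518
Sum = 2.510 bits.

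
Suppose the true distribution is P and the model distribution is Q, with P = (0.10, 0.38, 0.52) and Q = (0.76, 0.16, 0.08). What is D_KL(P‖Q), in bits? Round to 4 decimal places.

D(P‖Q) = Σ p·log₂(p/q).
  0.10·log₂(0.10/0.76) = -0.29260
  0.38·log₂(0.38/0.16) = 0.47421
  0.52·log₂(0.52/0.08) = 1.40423
D(P‖Q) = 1.5858 bits.

1.5858 bits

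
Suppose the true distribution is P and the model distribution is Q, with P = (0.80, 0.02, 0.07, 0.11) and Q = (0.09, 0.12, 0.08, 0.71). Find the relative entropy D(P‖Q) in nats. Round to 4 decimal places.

D(P‖Q) = Σ p·ln(p/q).
  0.80·ln(0.80/0.09) = 1.74784
  0.02·ln(0.02/0.12) = -0.03584
  0.07·ln(0.07/0.08) = -0.00935
  0.11·ln(0.11/0.71) = -0.20513
D(P‖Q) = 1.4975 nats.

1.4975 nats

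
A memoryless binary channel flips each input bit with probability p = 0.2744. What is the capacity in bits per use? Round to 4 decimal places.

0.1523 bits

Binary symmetric channel: C = 1 − h₂(ε) where h₂ is the binary entropy function.
h₂(0.2744) = −0.2744·log₂0.2744 − 0.7256·log₂0.7256 = 0.8477.
C = 1 − 0.8477 = 0.1523 bits per channel use.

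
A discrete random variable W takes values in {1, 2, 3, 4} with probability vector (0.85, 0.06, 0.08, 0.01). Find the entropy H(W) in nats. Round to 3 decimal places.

0.555 nats

H(W) = −Σ p·ln p.
  −(0.85)·ln(0.85) = 0.1381
  −(0.06)·ln(0.06) = 0.1688
  −(0.08)·ln(0.08) = 0.2021
  −(0.01)·ln(0.01) = 0.0461
Sum: 0.1381 + 0.1688 + 0.2021 + 0.0461 = 0.555 nats.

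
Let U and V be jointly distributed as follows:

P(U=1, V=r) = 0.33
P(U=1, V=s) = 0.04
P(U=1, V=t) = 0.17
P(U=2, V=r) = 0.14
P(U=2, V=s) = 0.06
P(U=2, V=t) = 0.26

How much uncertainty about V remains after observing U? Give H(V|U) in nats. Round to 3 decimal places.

0.900 nats

Chain rule: H(V|U) = H(U,V) − H(U).
Marginals: p(U) = (0.5400, 0.4600), p(V) = (0.4700, 0.1000, 0.4300).
H(U,V) = 1.5901 nats; H(U) = 0.6899 nats.
H(V|U) = 1.5901 − 0.6899 = 0.900 nats.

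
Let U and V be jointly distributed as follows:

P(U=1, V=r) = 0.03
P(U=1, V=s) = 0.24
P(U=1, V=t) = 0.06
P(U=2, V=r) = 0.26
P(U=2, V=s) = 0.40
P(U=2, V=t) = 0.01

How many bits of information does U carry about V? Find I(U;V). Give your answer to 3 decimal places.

Marginals: p(U) = (0.3300, 0.6700), p(V) = (0.2900, 0.6400, 0.0700).
I(U;V) = Σ p(x,y)·log₂[p(x,y)/(p(x)p(y))].
  (1,r): 0.03·log₂(0.3135) = -0.0502
  (1,s): 0.24·log₂(1.1364) = 0.0443
  (1,t): 0.06·log₂(2.5974) = 0.0826
  (2,r): 0.26·log₂(1.3381) = 0.1093
  (2,s): 0.40·log₂(0.9328) = -0.0401
  (2,t): 0.01·log₂(0.2132) = -0.0223
Sum = 0.124 bits.

0.124 bits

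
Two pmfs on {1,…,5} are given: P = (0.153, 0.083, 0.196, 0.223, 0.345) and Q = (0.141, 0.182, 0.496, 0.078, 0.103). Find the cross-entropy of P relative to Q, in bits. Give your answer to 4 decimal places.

2.7868 bits

H(P,Q) = −Σ p·log₂ q.
  −0.153·log₂(0.141) = 0.43241
  −0.083·log₂(0.182) = 0.20401
  −0.196·log₂(0.496) = 0.19827
  −0.223·log₂(0.078) = 0.82073
  −0.345·log₂(0.103) = 1.13135
H(P,Q) = 2.7868 bits.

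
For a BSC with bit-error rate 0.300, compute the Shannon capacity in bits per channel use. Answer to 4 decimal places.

Binary symmetric channel: C = 1 − h₂(ε) where h₂ is the binary entropy function.
h₂(0.300) = −0.300·log₂0.300 − 0.700·log₂0.700 = 0.8813.
C = 1 − 0.8813 = 0.1187 bits per channel use.

0.1187 bits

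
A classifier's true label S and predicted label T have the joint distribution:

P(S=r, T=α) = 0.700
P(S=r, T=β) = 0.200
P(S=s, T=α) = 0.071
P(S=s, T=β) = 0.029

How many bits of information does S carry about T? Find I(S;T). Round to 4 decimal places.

0.0016 bits

Marginals: p(S) = (0.9000, 0.1000), p(T) = (0.7710, 0.2290).
I(S;T) = Σ p(x,y)·log₂[p(x,y)/(p(x)p(y))].
  (r,α): 0.700·log₂(1.0088) = 0.00884
  (r,β): 0.200·log₂(0.9704) = -0.00867
  (s,α): 0.071·log₂(0.9209) = -0.00844
  (s,β): 0.029·log₂(1.2664) = 0.00988
Sum = 0.0016 bits.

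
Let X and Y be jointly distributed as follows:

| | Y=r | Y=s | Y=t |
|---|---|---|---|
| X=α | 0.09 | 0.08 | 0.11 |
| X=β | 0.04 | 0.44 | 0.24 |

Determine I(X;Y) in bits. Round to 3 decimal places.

Marginals: p(X) = (0.2800, 0.7200), p(Y) = (0.1300, 0.5200, 0.3500).
I(X;Y) = Σ p(x,y)·log₂[p(x,y)/(p(x)p(y))].
  (α,r): 0.09·log₂(2.4725) = 0.1175
  (α,s): 0.08·log₂(0.5495) = -0.0691
  (α,t): 0.11·log₂(1.1224) = 0.0183
  (β,r): 0.04·log₂(0.4274) = -0.0491
  (β,s): 0.44·log₂(1.1752) = 0.1025
  (β,t): 0.24·log₂(0.9524) = -0.0169
Sum = 0.103 bits.

0.103 bits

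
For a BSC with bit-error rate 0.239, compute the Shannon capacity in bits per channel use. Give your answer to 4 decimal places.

Binary symmetric channel: C = 1 − h₂(ε) where h₂ is the binary entropy function.
h₂(0.239) = −0.239·log₂0.239 − 0.761·log₂0.761 = 0.7934.
C = 1 − 0.7934 = 0.2066 bits per channel use.

0.2066 bits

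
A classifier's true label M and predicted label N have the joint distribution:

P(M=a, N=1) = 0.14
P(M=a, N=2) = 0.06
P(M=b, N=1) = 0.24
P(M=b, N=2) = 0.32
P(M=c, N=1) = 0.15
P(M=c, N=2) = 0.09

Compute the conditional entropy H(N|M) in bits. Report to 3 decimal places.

0.957 bits

Chain rule: H(N|M) = H(M,N) − H(M).
Marginals: p(M) = (0.2000, 0.5600, 0.2400), p(N) = (0.5300, 0.4700).
H(M,N) = 2.3840 bits; H(M) = 1.4270 bits.
H(N|M) = 2.3840 − 1.4270 = 0.957 bits.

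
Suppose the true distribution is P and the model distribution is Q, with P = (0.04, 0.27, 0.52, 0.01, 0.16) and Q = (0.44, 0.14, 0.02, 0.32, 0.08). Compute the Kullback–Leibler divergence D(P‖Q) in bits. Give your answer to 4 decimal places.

D(P‖Q) = Σ p·log₂(p/q).
  0.04·log₂(0.04/0.44) = -0.13838
  0.27·log₂(0.27/0.14) = 0.25583
  0.52·log₂(0.52/0.02) = 2.44423
  0.01·log₂(0.01/0.32) = -0.05000
  0.16·log₂(0.16/0.08) = 0.16000
D(P‖Q) = 2.6717 bits.

2.6717 bits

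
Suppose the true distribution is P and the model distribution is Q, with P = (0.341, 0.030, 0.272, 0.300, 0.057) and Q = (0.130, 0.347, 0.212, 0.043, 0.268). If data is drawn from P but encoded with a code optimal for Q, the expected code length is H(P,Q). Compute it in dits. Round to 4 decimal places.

0.9417 dits

H(P,Q) = −Σ p·log₁₀ q.
  −0.341·log₁₀(0.130) = 0.30215
  −0.030·log₁₀(0.347) = 0.01379
  −0.272·log₁₀(0.212) = 0.18324
  −0.300·log₁₀(0.043) = 0.40996
  −0.057·log₁₀(0.268) = 0.03260
H(P,Q) = 0.9417 dits.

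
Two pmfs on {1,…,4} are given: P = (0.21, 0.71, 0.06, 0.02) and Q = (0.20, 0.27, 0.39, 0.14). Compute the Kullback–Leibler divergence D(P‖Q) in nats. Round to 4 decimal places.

D(P‖Q) = Σ p·ln(p/q).
  0.21·ln(0.21/0.20) = 0.01025
  0.71·ln(0.71/0.27) = 0.68646
  0.06·ln(0.06/0.39) = -0.11231
  0.02·ln(0.02/0.14) = -0.03892
D(P‖Q) = 0.5455 nats.

0.5455 nats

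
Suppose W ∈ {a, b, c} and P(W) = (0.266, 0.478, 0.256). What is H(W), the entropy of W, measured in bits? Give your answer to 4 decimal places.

1.5205 bits

H(W) = −Σ p·log₂ p.
  −(0.266)·log₂(0.266) = 0.50819
  −(0.478)·log₂(0.478) = 0.50903
  −(0.256)·log₂(0.256) = 0.50324
Sum: 0.50819 + 0.50903 + 0.50324 = 1.5205 bits.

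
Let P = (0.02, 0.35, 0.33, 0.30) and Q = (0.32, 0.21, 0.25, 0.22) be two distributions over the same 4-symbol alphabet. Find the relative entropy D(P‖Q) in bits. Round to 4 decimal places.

D(P‖Q) = Σ p·log₂(p/q).
  0.02·log₂(0.02/0.32) = -0.08000
  0.35·log₂(0.35/0.21) = 0.25794
  0.33·log₂(0.33/0.25) = 0.13218
  0.30·log₂(0.30/0.22) = 0.13424
D(P‖Q) = 0.4444 bits.

0.4444 bits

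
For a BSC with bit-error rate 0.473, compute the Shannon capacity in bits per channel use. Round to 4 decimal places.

Binary symmetric channel: C = 1 − h₂(ε) where h₂ is the binary entropy function.
h₂(0.473) = −0.473·log₂0.473 − 0.527·log₂0.527 = 0.9979.
C = 1 − 0.9979 = 0.0021 bits per channel use.

0.0021 bits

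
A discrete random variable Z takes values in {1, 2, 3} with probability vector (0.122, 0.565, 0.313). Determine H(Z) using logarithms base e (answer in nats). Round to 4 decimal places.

H(Z) = −Σ p·ln p.
  −(0.122)·ln(0.122) = 0.25666
  −(0.565)·ln(0.565) = 0.32258
  −(0.313)·ln(0.313) = 0.36357
Sum: 0.25666 + 0.32258 + 0.36357 = 0.9428 nats.

0.9428 nats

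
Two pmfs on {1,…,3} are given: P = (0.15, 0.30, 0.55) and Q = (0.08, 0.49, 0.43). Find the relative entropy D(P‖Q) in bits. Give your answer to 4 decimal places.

D(P‖Q) = Σ p·log₂(p/q).
  0.15·log₂(0.15/0.08) = 0.13603
  0.30·log₂(0.30/0.49) = -0.21235
  0.55·log₂(0.55/0.43) = 0.19530
D(P‖Q) = 0.1190 bits.

0.1190 bits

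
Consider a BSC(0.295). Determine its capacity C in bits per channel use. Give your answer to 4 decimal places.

0.1249 bits

Binary symmetric channel: C = 1 − h₂(ε) where h₂ is the binary entropy function.
h₂(0.295) = −0.295·log₂0.295 − 0.705·log₂0.705 = 0.8751.
C = 1 − 0.8751 = 0.1249 bits per channel use.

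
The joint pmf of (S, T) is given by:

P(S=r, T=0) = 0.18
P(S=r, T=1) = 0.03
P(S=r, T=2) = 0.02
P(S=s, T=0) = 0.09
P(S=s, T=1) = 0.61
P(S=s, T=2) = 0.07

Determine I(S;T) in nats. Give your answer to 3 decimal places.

0.199 nats

Marginals: p(S) = (0.2300, 0.7700), p(T) = (0.2700, 0.6400, 0.0900).
I(S;T) = Σ p(x,y)·ln[p(x,y)/(p(x)p(y))].
  (r,0): 0.18·ln(2.8986) = 0.1916
  (r,1): 0.03·ln(0.2038) = -0.0477
  (r,2): 0.02·ln(0.9662) = -0.0007
  (s,0): 0.09·ln(0.4329) = -0.0754
  (s,1): 0.61·ln(1.2378) = 0.1301
  (s,2): 0.07·ln(1.0101) = 0.0007
Sum = 0.199 nats.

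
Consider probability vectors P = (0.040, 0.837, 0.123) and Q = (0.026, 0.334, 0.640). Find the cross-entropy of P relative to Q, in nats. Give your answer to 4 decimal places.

H(P,Q) = −Σ p·ln q.
  −0.040·ln(0.026) = 0.14599
  −0.837·ln(0.334) = 0.91787
  −0.123·ln(0.640) = 0.05489
H(P,Q) = 1.1187 nats.

1.1187 nats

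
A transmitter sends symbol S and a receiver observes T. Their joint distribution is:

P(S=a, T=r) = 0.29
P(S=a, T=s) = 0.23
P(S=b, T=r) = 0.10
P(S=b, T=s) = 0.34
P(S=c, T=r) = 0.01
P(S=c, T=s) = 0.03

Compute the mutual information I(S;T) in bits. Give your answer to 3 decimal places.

0.083 bits

Marginals: p(S) = (0.5200, 0.4400, 0.0400), p(T) = (0.4000, 0.6000).
I(S;T) = Σ p(x,y)·log₂[p(x,y)/(p(x)p(y))].
  (a,r): 0.29·log₂(1.3942) = 0.1390
  (a,s): 0.23·log₂(0.7372) = -0.1012
  (b,r): 0.10·log₂(0.5682) = -0.0816
  (b,s): 0.34·log₂(1.2879) = 0.1241
  (c,r): 0.01·log₂(0.6250) = -0.0068
  (c,s): 0.03·log₂(1.2500) = 0.0097
Sum = 0.083 bits.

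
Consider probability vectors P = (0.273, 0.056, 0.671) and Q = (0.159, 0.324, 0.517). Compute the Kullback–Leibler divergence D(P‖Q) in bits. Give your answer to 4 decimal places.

0.3235 bits

D(P‖Q) = Σ p·log₂(p/q).
  0.273·log₂(0.273/0.159) = 0.21291
  0.056·log₂(0.056/0.324) = -0.14182
  0.671·log₂(0.671/0.517) = 0.25240
D(P‖Q) = 0.3235 bits.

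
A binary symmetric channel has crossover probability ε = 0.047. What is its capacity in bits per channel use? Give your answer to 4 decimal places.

Binary symmetric channel: C = 1 − h₂(ε) where h₂ is the binary entropy function.
h₂(0.047) = −0.047·log₂0.047 − 0.953·log₂0.953 = 0.2735.
C = 1 − 0.2735 = 0.7265 bits per channel use.

0.7265 bits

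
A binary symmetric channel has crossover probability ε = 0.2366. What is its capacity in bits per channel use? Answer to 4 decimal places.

Binary symmetric channel: C = 1 − h₂(ε) where h₂ is the binary entropy function.
h₂(0.2366) = −0.2366·log₂0.2366 − 0.7634·log₂0.7634 = 0.7893.
C = 1 − 0.7893 = 0.2107 bits per channel use.

0.2107 bits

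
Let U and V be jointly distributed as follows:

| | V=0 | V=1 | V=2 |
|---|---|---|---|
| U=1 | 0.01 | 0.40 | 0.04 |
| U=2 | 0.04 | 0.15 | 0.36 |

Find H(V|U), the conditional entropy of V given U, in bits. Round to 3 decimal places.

0.915 bits

Marginals: p(U) = (0.4500, 0.5500), p(V) = (0.0500, 0.5500, 0.4000).
H(V|U) = Σ p(U) · H(V|U=·).
  U=1: p=0.4500, H(V|U=1) = 0.5835
  U=2: p=0.5500, H(V|U=2) = 1.1864
Weighted sum = 0.915 bits.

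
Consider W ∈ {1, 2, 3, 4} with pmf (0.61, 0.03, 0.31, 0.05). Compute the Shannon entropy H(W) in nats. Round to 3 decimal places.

0.920 nats

H(W) = −Σ p·ln p.
  −(0.61)·ln(0.61) = 0.3015
  −(0.03)·ln(0.03) = 0.1052
  −(0.31)·ln(0.31) = 0.3631
  −(0.05)·ln(0.05) = 0.1498
Sum: 0.3015 + 0.1052 + 0.3631 + 0.1498 = 0.920 nats.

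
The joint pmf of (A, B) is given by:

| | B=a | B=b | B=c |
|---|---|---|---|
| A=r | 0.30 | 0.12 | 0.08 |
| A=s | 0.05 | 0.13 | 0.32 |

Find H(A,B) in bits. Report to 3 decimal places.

2.304 bits

H(A,B) = −Σ p(x,y)·log₂ p(x,y) over all 6 cells.
  cell (r,a): −0.30·log₂0.30 = 0.5211
  cell (r,b): −0.12·log₂0.12 = 0.3671
  cell (r,c): −0.08·log₂0.08 = 0.2915
  cell (s,a): −0.05·log₂0.05 = 0.2161
  cell (s,b): −0.13·log₂0.13 = 0.3826
  cell (s,c): −0.32·log₂0.32 = 0.5260
Sum = 2.304 bits.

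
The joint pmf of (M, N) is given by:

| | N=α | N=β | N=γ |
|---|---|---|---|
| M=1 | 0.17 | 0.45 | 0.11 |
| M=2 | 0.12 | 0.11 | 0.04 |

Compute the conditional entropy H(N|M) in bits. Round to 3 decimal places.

Chain rule: H(N|M) = H(M,N) − H(M).
Marginals: p(M) = (0.7300, 0.2700), p(N) = (0.2900, 0.5600, 0.1500).
H(M,N) = 2.2064 bits; H(M) = 0.8415 bits.
H(N|M) = 2.2064 − 0.8415 = 1.365 bits.

1.365 bits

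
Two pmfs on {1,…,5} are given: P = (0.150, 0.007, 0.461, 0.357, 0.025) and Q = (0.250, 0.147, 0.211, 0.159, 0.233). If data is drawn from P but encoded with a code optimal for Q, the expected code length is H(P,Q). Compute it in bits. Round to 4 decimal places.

2.3538 bits

H(P,Q) = −Σ p·log₂ q.
  −0.150·log₂(0.250) = 0.30000
  −0.007·log₂(0.147) = 0.01936
  −0.461·log₂(0.211) = 1.03480
  −0.357·log₂(0.159) = 0.94709
  −0.025·log₂(0.233) = 0.05254
H(P,Q) = 2.3538 bits.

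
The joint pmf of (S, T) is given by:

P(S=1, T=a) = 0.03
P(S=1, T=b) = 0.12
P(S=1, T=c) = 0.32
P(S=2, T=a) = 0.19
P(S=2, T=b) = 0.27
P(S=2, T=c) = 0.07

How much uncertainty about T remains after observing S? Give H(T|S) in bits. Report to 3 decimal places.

1.281 bits

Marginals: p(S) = (0.4700, 0.5300), p(T) = (0.2200, 0.3900, 0.3900).
H(T|S) = Σ p(S) · H(T|S=·).
  S=1: p=0.4700, H(T|S=1) = 1.1339
  S=2: p=0.5300, H(T|S=2) = 1.4120
Weighted sum = 1.281 bits.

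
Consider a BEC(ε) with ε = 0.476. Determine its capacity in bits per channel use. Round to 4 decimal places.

0.5240 bits

Binary erasure channel: capacity C = 1 − ε.
C = 1 − 0.476 = 0.5240 bits per channel use.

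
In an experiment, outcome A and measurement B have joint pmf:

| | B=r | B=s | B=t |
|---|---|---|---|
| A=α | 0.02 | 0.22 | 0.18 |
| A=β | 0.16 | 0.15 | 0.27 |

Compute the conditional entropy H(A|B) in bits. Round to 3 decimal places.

0.888 bits

Marginals: p(A) = (0.4200, 0.5800), p(B) = (0.1800, 0.3700, 0.4500).
H(A|B) = Σ p(B) · H(A|B=·).
  B=r: p=0.1800, H(A|B=r) = 0.5033
  B=s: p=0.3700, H(A|B=s) = 0.9740
  B=t: p=0.4500, H(A|B=t) = 0.9710
Weighted sum = 0.888 bits.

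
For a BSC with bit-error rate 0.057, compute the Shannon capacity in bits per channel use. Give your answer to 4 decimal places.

Binary symmetric channel: C = 1 − h₂(ε) where h₂ is the binary entropy function.
h₂(0.057) = −0.057·log₂0.057 − 0.943·log₂0.943 = 0.3154.
C = 1 − 0.3154 = 0.6846 bits per channel use.

0.6846 bits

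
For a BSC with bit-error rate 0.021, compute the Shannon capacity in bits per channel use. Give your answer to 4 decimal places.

0.8530 bits

Binary symmetric channel: C = 1 − h₂(ε) where h₂ is the binary entropy function.
h₂(0.021) = −0.021·log₂0.021 − 0.979·log₂0.979 = 0.1470.
C = 1 − 0.1470 = 0.8530 bits per channel use.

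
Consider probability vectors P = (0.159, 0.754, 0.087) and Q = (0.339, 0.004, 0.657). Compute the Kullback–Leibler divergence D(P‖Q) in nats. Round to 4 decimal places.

3.6540 nats

D(P‖Q) = Σ p·ln(p/q).
  0.159·ln(0.159/0.339) = -0.12038
  0.754·ln(0.754/0.004) = 3.95028
  0.087·ln(0.087/0.657) = -0.17589
D(P‖Q) = 3.6540 nats.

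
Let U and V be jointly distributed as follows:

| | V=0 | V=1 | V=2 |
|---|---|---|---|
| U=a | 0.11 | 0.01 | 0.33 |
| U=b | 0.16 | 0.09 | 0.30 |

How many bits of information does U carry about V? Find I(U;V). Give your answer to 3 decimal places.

Marginals: p(U) = (0.4500, 0.5500), p(V) = (0.2700, 0.1000, 0.6300).
I(U;V) = Σ p(x,y)·log₂[p(x,y)/(p(x)p(y))].
  (a,0): 0.11·log₂(0.9053) = -0.0158
  (a,1): 0.01·log₂(0.2222) = -0.0217
  (a,2): 0.33·log₂(1.1640) = 0.0723
  (b,0): 0.16·log₂(1.0774) = 0.0172
  (b,1): 0.09·log₂(1.6364) = 0.0639
  (b,2): 0.30·log₂(0.8658) = -0.0624
Sum = 0.054 bits.

0.054 bits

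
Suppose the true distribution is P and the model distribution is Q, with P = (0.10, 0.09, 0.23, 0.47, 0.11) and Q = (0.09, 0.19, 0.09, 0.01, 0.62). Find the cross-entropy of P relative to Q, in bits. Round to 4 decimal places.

4.5605 bits

H(P,Q) = −Σ p·log₂ q.
  −0.10·log₂(0.09) = 0.34739
  −0.09·log₂(0.19) = 0.21563
  −0.23·log₂(0.09) = 0.79900
  −0.47·log₂(0.01) = 3.12261
  −0.11·log₂(0.62) = 0.07586
H(P,Q) = 4.5605 bits.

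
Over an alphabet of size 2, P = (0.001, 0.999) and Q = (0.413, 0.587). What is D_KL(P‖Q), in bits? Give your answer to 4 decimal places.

0.7577 bits

D(P‖Q) = Σ p·log₂(p/q).
  0.001·log₂(0.001/0.413) = -0.00869
  0.999·log₂(0.999/0.587) = 0.76636
D(P‖Q) = 0.7577 bits.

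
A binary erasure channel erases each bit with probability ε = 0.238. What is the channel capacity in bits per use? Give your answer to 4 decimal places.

0.7620 bits

Binary erasure channel: capacity C = 1 − ε.
C = 1 − 0.238 = 0.7620 bits per channel use.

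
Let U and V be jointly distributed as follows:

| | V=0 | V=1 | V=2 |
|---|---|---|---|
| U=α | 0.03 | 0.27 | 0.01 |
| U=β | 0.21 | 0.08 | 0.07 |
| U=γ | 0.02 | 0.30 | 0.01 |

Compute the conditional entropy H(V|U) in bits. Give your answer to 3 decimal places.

0.879 bits

Marginals: p(U) = (0.3100, 0.3600, 0.3300), p(V) = (0.2600, 0.6500, 0.0900).
H(V|U) = Σ p(U) · H(V|U=·).
  U=α: p=0.3100, H(V|U=α) = 0.6595
  U=β: p=0.3600, H(V|U=β) = 1.3952
  U=γ: p=0.3300, H(V|U=γ) = 0.5230
Weighted sum = 0.879 bits.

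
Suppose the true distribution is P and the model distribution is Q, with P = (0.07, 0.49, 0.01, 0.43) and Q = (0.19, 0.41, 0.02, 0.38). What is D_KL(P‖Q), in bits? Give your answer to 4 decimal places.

D(P‖Q) = Σ p·log₂(p/q).
  0.07·log₂(0.07/0.19) = -0.10084
  0.49·log₂(0.49/0.41) = 0.12601
  0.01·log₂(0.01/0.02) = -0.01000
  0.43·log₂(0.43/0.38) = 0.07669
D(P‖Q) = 0.0919 bits.

0.0919 bits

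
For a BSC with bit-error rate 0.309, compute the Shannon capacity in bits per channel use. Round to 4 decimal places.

0.1080 bits

Binary symmetric channel: C = 1 − h₂(ε) where h₂ is the binary entropy function.
h₂(0.309) = −0.309·log₂0.309 − 0.691·log₂0.691 = 0.8920.
C = 1 − 0.8920 = 0.1080 bits per channel use.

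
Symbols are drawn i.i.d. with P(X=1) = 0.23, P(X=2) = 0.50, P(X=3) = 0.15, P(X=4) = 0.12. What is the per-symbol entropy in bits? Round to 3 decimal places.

H(X) = −Σ p·log₂ p.
  −(0.23)·log₂(0.23) = 0.4877
  −(0.50)·log₂(0.50) = 0.5000
  −(0.15)·log₂(0.15) = 0.4105
  −(0.12)·log₂(0.12) = 0.3671
Sum: 0.4877 + 0.5000 + 0.4105 + 0.3671 = 1.765 bits.

1.765 bits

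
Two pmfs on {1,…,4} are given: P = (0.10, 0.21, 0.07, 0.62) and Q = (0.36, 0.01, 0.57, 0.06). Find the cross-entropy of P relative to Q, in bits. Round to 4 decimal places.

4.1159 bits

H(P,Q) = −Σ p·log₂ q.
  −0.10·log₂(0.36) = 0.14739
  −0.21·log₂(0.01) = 1.39521
  −0.07·log₂(0.57) = 0.05677
  −0.62·log₂(0.06) = 2.51651
H(P,Q) = 4.1159 bits.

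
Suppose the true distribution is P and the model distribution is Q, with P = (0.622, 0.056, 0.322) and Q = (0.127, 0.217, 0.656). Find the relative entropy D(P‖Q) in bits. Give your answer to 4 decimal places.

D(P‖Q) = Σ p·log₂(p/q).
  0.622·log₂(0.622/0.127) = 1.42568
  0.056·log₂(0.056/0.217) = -0.10943
  0.322·log₂(0.322/0.656) = -0.33058
D(P‖Q) = 0.9857 bits.

0.9857 bits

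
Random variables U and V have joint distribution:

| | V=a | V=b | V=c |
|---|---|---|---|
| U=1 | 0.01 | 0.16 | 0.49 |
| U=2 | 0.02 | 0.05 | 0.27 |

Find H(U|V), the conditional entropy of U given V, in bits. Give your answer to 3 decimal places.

0.907 bits

Chain rule: H(U|V) = H(U,V) − H(V).
Marginals: p(U) = (0.6600, 0.3400), p(V) = (0.0300, 0.2100, 0.7600).
H(U,V) = 1.8327 bits; H(V) = 0.9255 bits.
H(U|V) = 1.8327 − 0.9255 = 0.907 bits.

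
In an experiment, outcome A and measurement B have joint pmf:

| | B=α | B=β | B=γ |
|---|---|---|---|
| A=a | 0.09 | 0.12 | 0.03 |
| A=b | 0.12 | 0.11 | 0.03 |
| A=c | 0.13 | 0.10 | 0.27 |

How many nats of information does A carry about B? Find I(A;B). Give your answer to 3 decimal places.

Marginals: p(A) = (0.2400, 0.2600, 0.5000), p(B) = (0.3400, 0.3300, 0.3300).
I(A;B) = H(A) + H(B) − H(A,B).
H(A) = 1.0393, H(B) = 1.0985, H(A,B) = 2.0278.
I(A;B) = 1.0393 + 1.0985 − 2.0278 = 0.110 nats.

0.110 nats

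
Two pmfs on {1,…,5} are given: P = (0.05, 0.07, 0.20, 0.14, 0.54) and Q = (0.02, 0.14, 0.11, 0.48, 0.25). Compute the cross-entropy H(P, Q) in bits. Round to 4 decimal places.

H(P,Q) = −Σ p·log₂ q.
  −0.05·log₂(0.02) = 0.28219
  −0.07·log₂(0.14) = 0.19856
  −0.20·log₂(0.11) = 0.63688
  −0.14·log₂(0.48) = 0.14825
  −0.54·log₂(0.25) = 1.08000
H(P,Q) = 2.3459 bits.

2.3459 bits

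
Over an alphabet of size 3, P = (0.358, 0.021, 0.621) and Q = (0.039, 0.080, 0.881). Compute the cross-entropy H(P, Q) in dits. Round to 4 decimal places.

0.5616 dits

H(P,Q) = −Σ p·log₁₀ q.
  −0.358·log₁₀(0.039) = 0.50440
  −0.021·log₁₀(0.080) = 0.02304
  −0.621·log₁₀(0.881) = 0.03417
H(P,Q) = 0.5616 dits.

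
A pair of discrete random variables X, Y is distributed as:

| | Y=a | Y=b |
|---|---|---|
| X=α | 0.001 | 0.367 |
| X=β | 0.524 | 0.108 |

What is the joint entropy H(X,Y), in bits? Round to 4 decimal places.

1.3760 bits

H(X,Y) = −Σ p(x,y)·log₂ p(x,y) over all 4 cells.
  cell (α,a): −0.001·log₂0.001 = 0.00997
  cell (α,b): −0.367·log₂0.367 = 0.53074
  cell (β,a): −0.524·log₂0.524 = 0.48856
  cell (β,b): −0.108·log₂0.108 = 0.34678
Sum = 1.3760 bits.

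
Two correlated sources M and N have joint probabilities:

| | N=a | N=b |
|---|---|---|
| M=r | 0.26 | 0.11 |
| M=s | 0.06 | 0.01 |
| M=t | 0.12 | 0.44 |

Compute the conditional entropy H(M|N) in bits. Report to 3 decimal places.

1.064 bits

Chain rule: H(M|N) = H(M,N) − H(N).
Marginals: p(M) = (0.3700, 0.0700, 0.5600), p(N) = (0.4400, 0.5600).
H(M,N) = 2.0538 bits; H(N) = 0.9896 bits.
H(M|N) = 2.0538 − 0.9896 = 1.064 bits.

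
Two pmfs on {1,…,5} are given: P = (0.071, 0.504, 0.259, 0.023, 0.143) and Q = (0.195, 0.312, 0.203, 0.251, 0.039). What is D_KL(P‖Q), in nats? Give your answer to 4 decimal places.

0.3639 nats

D(P‖Q) = Σ p·ln(p/q).
  0.071·ln(0.071/0.195) = -0.07173
  0.504·ln(0.504/0.312) = 0.24170
  0.259·ln(0.259/0.203) = 0.06310
  0.023·ln(0.023/0.251) = -0.05497
  0.143·ln(0.143/0.039) = 0.18580
D(P‖Q) = 0.3639 nats.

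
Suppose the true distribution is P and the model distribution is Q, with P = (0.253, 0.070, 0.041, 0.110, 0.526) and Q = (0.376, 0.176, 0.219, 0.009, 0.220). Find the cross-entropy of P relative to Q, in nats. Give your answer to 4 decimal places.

H(P,Q) = −Σ p·ln q.
  −0.253·ln(0.376) = 0.24748
  −0.070·ln(0.176) = 0.12161
  −0.041·ln(0.219) = 0.06227
  −0.110·ln(0.009) = 0.51816
  −0.526·ln(0.220) = 0.79643
H(P,Q) = 1.7459 nats.

1.7459 nats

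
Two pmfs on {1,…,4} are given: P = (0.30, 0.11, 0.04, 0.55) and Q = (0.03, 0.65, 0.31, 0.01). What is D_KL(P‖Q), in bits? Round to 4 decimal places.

D(P‖Q) = Σ p·log₂(p/q).
  0.30·log₂(0.30/0.03) = 0.99658
  0.11·log₂(0.11/0.65) = -0.28192
  0.04·log₂(0.04/0.31) = -0.11817
  0.55·log₂(0.55/0.01) = 3.17975
D(P‖Q) = 3.7762 bits.

3.7762 bits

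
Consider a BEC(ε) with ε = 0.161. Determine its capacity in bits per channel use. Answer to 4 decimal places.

Binary erasure channel: capacity C = 1 − ε.
C = 1 − 0.161 = 0.8390 bits per channel use.

0.8390 bits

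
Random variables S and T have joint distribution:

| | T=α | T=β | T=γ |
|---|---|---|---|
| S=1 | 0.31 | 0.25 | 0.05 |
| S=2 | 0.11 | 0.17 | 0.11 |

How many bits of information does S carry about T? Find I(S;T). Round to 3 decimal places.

0.064 bits

Marginals: p(S) = (0.6100, 0.3900), p(T) = (0.4200, 0.4200, 0.1600).
I(S;T) = H(S) + H(T) − H(S,T).
H(S) = 0.9648, H(T) = 1.4743, H(S,T) = 2.3751.
I(S;T) = 0.9648 + 1.4743 − 2.3751 = 0.064 bits.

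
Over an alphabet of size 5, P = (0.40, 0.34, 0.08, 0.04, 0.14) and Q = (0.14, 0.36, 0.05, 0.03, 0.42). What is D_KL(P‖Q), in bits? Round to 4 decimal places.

D(P‖Q) = Σ p·log₂(p/q).
  0.40·log₂(0.40/0.14) = 0.60583
  0.34·log₂(0.34/0.36) = -0.02804
  0.08·log₂(0.08/0.05) = 0.05425
  0.04·log₂(0.04/0.03) = 0.01660
  0.14·log₂(0.14/0.42) = -0.22189
D(P‖Q) = 0.4267 bits.

0.4267 bits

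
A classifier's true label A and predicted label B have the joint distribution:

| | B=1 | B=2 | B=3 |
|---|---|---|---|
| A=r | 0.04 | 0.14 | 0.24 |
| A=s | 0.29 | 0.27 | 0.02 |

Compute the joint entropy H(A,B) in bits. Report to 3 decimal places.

H(A,B) = −Σ p(x,y)·log₂ p(x,y) over all 6 cells.
  cell (r,1): −0.04·log₂0.04 = 0.1858
  cell (r,2): −0.14·log₂0.14 = 0.3971
  cell (r,3): −0.24·log₂0.24 = 0.4941
  cell (s,1): −0.29·log₂0.29 = 0.5179
  cell (s,2): −0.27·log₂0.27 = 0.5100
  cell (s,3): −0.02·log₂0.02 = 0.1129
Sum = 2.218 bits.

2.218 bits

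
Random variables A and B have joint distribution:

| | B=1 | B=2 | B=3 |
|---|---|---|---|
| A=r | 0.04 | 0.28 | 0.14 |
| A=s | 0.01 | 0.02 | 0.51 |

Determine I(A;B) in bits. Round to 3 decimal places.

Marginals: p(A) = (0.4600, 0.5400), p(B) = (0.0500, 0.3000, 0.6500).
I(A;B) = H(A) + H(B) − H(A,B).
H(A) = 0.9954, H(B) = 1.1412, H(A,B) = 1.7718.
I(A;B) = 0.9954 + 1.1412 − 1.7718 = 0.365 bits.

0.365 bits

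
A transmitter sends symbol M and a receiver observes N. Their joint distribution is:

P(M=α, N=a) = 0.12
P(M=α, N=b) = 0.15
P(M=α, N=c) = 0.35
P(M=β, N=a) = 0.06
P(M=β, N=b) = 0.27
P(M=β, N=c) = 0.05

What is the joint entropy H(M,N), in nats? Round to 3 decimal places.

H(M,N) = −Σ p(x,y)·ln p(x,y) over all 6 cells.
  cell (α,a): −0.12·ln0.12 = 0.2544
  cell (α,b): −0.15·ln0.15 = 0.2846
  cell (α,c): −0.35·ln0.35 = 0.3674
  cell (β,a): −0.06·ln0.06 = 0.1688
  cell (β,b): −0.27·ln0.27 = 0.3535
  cell (β,c): −0.05·ln0.05 = 0.1498
Sum = 1.579 nats.

1.579 nats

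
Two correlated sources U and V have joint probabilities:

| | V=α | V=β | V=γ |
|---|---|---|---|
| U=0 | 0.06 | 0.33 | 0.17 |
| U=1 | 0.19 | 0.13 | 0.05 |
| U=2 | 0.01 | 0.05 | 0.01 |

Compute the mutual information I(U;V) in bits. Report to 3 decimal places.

Marginals: p(U) = (0.5600, 0.3700, 0.0700), p(V) = (0.2600, 0.5100, 0.2300).
I(U;V) = H(U) + H(V) − H(U,V).
H(U) = 1.2677, H(V) = 1.4884, H(U,V) = 2.6089.
I(U;V) = 1.2677 + 1.4884 − 2.6089 = 0.147 bits.

0.147 bits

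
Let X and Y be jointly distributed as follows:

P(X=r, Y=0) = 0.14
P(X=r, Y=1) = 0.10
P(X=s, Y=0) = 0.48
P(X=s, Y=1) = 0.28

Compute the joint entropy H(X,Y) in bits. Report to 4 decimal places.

1.7518 bits

H(X,Y) = −Σ p(x,y)·log₂ p(x,y) over all 4 cells.
  cell (r,0): −0.14·log₂0.14 = 0.39711
  cell (r,1): −0.10·log₂0.10 = 0.33219
  cell (s,0): −0.48·log₂0.48 = 0.50827
  cell (s,1): −0.28·log₂0.28 = 0.51422
Sum = 1.7518 bits.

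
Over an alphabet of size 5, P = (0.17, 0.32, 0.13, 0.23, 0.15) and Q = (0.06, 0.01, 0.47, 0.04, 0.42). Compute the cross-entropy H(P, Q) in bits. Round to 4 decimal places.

H(P,Q) = −Σ p·log₂ q.
  −0.17·log₂(0.06) = 0.69001
  −0.32·log₂(0.01) = 2.12603
  −0.13·log₂(0.47) = 0.14160
  −0.23·log₂(0.04) = 1.06809
  −0.15·log₂(0.42) = 0.18773
H(P,Q) = 4.2135 bits.

4.2135 bits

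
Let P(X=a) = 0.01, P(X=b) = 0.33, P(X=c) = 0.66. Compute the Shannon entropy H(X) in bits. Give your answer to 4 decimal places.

0.9899 bits

H(X) = −Σ p·log₂ p.
  −(0.01)·log₂(0.01) = 0.06644
  −(0.33)·log₂(0.33) = 0.52782
  −(0.66)·log₂(0.66) = 0.39564
Sum: 0.06644 + 0.52782 + 0.39564 = 0.9899 bits.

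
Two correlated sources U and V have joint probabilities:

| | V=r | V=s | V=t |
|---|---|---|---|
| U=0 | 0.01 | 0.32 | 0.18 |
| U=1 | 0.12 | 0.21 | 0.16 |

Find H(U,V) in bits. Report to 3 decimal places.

2.301 bits

H(U,V) = −Σ p(x,y)·log₂ p(x,y) over all 6 cells.
  cell (0,r): −0.01·log₂0.01 = 0.0664
  cell (0,s): −0.32·log₂0.32 = 0.5260
  cell (0,t): −0.18·log₂0.18 = 0.4453
  cell (1,r): −0.12·log₂0.12 = 0.3671
  cell (1,s): −0.21·log₂0.21 = 0.4728
  cell (1,t): −0.16·log₂0.16 = 0.4230
Sum = 2.301 bits.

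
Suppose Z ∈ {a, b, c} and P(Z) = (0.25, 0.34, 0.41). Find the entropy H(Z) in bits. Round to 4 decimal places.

H(Z) = −Σ p·log₂ p.
  −(0.25)·log₂(0.25) = 0.50000
  −(0.34)·log₂(0.34) = 0.52917
  −(0.41)·log₂(0.41) = 0.52738
Sum: 0.50000 + 0.52917 + 0.52738 = 1.5566 bits.

1.5566 bits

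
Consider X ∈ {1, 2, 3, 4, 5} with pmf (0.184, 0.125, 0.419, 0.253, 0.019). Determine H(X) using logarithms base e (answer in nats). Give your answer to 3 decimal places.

H(X) = −Σ p·ln p.
  −(0.184)·ln(0.184) = 0.3115
  −(0.125)·ln(0.125) = 0.2599
  −(0.419)·ln(0.419) = 0.3645
  −(0.253)·ln(0.253) = 0.3477
  −(0.019)·ln(0.019) = 0.0753
Sum: 0.3115 + 0.2599 + 0.3645 + 0.3477 + 0.0753 = 1.359 nats.

1.359 nats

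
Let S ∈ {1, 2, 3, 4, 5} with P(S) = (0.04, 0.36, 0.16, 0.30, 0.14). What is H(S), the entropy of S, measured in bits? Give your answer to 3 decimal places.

H(S) = −Σ p·log₂ p.
  −(0.04)·log₂(0.04) = 0.1858
  −(0.36)·log₂(0.36) = 0.5306
  −(0.16)·log₂(0.16) = 0.4230
  −(0.30)·log₂(0.30) = 0.5211
  −(0.14)·log₂(0.14) = 0.3971
Sum: 0.1858 + 0.5306 + 0.4230 + 0.5211 + 0.3971 = 2.058 bits.

2.058 bits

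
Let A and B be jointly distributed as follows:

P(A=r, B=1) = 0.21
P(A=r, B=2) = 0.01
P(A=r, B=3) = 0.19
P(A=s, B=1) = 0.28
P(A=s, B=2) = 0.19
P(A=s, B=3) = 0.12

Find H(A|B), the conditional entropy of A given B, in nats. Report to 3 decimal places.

0.581 nats

Marginals: p(A) = (0.4100, 0.5900), p(B) = (0.4900, 0.2000, 0.3100).
H(A|B) = Σ p(B) · H(A|B=·).
  B=1: p=0.4900, H(A|B=1) = 0.6829
  B=2: p=0.2000, H(A|B=2) = 0.1985
  B=3: p=0.3100, H(A|B=3) = 0.6674
Weighted sum = 0.581 nats.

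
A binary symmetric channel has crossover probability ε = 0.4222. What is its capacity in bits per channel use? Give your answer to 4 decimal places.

Binary symmetric channel: C = 1 − h₂(ε) where h₂ is the binary entropy function.
h₂(0.4222) = −0.4222·log₂0.4222 − 0.5778·log₂0.5778 = 0.9825.
C = 1 − 0.9825 = 0.0175 bits per channel use.

0.0175 bits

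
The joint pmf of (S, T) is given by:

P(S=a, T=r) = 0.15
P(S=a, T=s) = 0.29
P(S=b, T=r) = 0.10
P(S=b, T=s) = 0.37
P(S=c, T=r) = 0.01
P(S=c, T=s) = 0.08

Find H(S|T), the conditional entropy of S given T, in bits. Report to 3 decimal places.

Marginals: p(S) = (0.4400, 0.4700, 0.0900), p(T) = (0.2600, 0.7400).
H(S|T) = Σ p(T) · H(S|T=·).
  T=r: p=0.2600, H(S|T=r) = 1.1688
  T=s: p=0.7400, H(S|T=s) = 1.3766
Weighted sum = 1.323 bits.

1.323 bits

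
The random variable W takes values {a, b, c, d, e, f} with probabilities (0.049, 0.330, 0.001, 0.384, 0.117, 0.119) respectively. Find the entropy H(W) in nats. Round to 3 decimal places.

1.392 nats

H(W) = −Σ p·ln p.
  −(0.049)·ln(0.049) = 0.1478
  −(0.330)·ln(0.330) = 0.3659
  −(0.001)·ln(0.001) = 0.0069
  −(0.384)·ln(0.384) = 0.3675
  −(0.117)·ln(0.117) = 0.2510
  −(0.119)·ln(0.119) = 0.2533
Sum: 0.1478 + 0.3659 + 0.0069 + 0.3675 + 0.2510 + 0.2533 = 1.392 nats.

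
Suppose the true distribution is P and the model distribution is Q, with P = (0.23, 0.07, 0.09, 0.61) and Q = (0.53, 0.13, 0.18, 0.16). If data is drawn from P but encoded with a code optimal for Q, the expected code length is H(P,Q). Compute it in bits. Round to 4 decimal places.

H(P,Q) = −Σ p·log₂ q.
  −0.23·log₂(0.53) = 0.21067
  −0.07·log₂(0.13) = 0.20604
  −0.09·log₂(0.18) = 0.22265
  −0.61·log₂(0.16) = 1.61275
H(P,Q) = 2.2521 bits.

2.2521 bits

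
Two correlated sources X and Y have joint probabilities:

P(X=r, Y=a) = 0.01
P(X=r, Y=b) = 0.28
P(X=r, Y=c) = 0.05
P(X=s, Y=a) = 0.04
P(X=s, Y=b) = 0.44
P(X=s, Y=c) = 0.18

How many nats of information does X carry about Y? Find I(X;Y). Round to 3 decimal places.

Marginals: p(X) = (0.3400, 0.6600), p(Y) = (0.0500, 0.7200, 0.2300).
I(X;Y) = H(X) + H(Y) − H(X,Y).
H(X) = 0.6410, H(Y) = 0.7243, H(X,Y) = 1.3509.
I(X;Y) = 0.6410 + 0.7243 − 1.3509 = 0.014 nats.

0.014 nats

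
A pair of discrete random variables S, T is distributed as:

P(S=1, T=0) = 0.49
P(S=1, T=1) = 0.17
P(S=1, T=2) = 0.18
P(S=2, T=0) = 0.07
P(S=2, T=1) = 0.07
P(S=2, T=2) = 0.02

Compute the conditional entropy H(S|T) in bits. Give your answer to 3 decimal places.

Chain rule: H(S|T) = H(S,T) − H(T).
Marginals: p(S) = (0.8400, 0.1600), p(T) = (0.5600, 0.2400, 0.2000).
H(S,T) = 2.0342 bits; H(T) = 1.4270 bits.
H(S|T) = 2.0342 − 1.4270 = 0.607 bits.

0.607 bits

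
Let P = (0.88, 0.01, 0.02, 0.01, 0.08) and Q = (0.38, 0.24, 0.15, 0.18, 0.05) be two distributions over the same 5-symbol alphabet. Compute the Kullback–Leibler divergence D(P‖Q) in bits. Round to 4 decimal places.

D(P‖Q) = Σ p·log₂(p/q).
  0.88·log₂(0.88/0.38) = 1.06612
  0.01·log₂(0.01/0.24) = -0.04585
  0.02·log₂(0.02/0.15) = -0.05814
  0.01·log₂(0.01/0.18) = -0.04170
  0.08·log₂(0.08/0.05) = 0.05425
D(P‖Q) = 0.9747 bits.

0.9747 bits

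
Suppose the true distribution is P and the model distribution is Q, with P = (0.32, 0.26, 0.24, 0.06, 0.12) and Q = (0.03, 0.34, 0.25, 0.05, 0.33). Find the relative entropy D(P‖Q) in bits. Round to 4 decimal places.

0.8187 bits

D(P‖Q) = Σ p·log₂(p/q).
  0.32·log₂(0.32/0.03) = 1.09281
  0.26·log₂(0.26/0.34) = -0.10063
  0.24·log₂(0.24/0.25) = -0.01413
  0.06·log₂(0.06/0.05) = 0.01578
  0.12·log₂(0.12/0.33) = -0.17513
D(P‖Q) = 0.8187 bits.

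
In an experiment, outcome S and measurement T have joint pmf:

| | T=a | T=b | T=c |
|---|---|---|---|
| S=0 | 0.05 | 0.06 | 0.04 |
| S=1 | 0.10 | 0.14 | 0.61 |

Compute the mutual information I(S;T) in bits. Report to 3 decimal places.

Marginals: p(S) = (0.1500, 0.8500), p(T) = (0.1500, 0.2000, 0.6500).
I(S;T) = Σ p(x,y)·log₂[p(x,y)/(p(x)p(y))].
  (0,a): 0.05·log₂(2.2222) = 0.0576
  (0,b): 0.06·log₂(2.0000) = 0.0600
  (0,c): 0.04·log₂(0.4103) = -0.0514
  (1,a): 0.10·log₂(0.7843) = -0.0350
  (1,b): 0.14·log₂(0.8235) = -0.0392
  (1,c): 0.61·log₂(1.1041) = 0.0871
Sum = 0.079 bits.

0.079 bits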